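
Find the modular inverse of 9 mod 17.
Since 17 is prime, by Fermat 9^(-1) ≡ 9^{15} ≡ 2 (mod 17). Verify: 9 × 2 = 18 ≡ 1 (mod 17)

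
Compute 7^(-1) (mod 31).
Since 31 is prime, by Fermat 7^(-1) ≡ 7^{29} ≡ 9 (mod 31). Verify: 7 × 9 = 63 ≡ 1 (mod 31)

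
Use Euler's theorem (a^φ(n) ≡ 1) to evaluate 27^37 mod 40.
By Euler: 27^{16} ≡ 1 mod 40 since gcd(27, 40) = 1. 37 = 2×16 + 5. So 27^{37} ≡ 27^{5} ≡ 27 mod 40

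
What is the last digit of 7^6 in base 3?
Using Fermat: 7^{2} ≡ 1 mod 3. 6 ≡ 0 mod 2. So 7^{6} ≡ 7^{0} ≡ 1 mod 3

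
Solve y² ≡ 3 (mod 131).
The square roots of 3 mod 131 are 38 and 93. Verify: 38² = 1444 ≡ 3 (mod 131)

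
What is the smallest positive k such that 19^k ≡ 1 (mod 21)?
Powers of 19 mod 21: 19^1≡19, 19^2≡4, 19^3≡13, 19^4≡16, 19^5≡10, 19^6≡1. Order = 6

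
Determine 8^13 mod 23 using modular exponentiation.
By repeated squaring (mod 23): 8^{1}≡8, 8^{2}≡18, 8^{4}≡2, 8^{8}≡4. Then 8^{13} = 8^{8+4+1} ≡ 4 × 2 × 8 ≡ 18 (mod 23)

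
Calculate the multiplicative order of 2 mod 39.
Powers of 2 mod 39: 2^1≡2, 2^2≡4, 2^3≡8, 2^4≡16, 2^5≡32, 2^6≡25, 2^7≡11, 2^8≡22, 2^9≡5, 2^10≡10, 2^11≡20, 2^12≡1. So the order of 2 is 12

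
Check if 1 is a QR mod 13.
By Euler's criterion: 1^{6} ≡ 1 mod 13. Since this equals 1, 1 is a QR.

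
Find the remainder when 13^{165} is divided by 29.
By Fermat: 13^{28} ≡ 1 (mod 29). 165 = 5×28 + 25. So 13^{165} ≡ 13^{25} ≡ 4 (mod 29)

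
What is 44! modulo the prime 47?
(46)! = (44)! × (45) × (46) ≡ -1 mod 47. So (44)! ≡ -1 × [(46)(45)]^(-1) ≡ 23 mod 47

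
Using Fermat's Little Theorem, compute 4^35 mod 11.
By Fermat: 4^{10} ≡ 1 (mod 11). 35 = 3×10 + 5. So 4^{35} ≡ 4^{5} ≡ 1 (mod 11)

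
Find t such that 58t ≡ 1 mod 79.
Since 79 is prime, by Fermat 58^(-1) ≡ 58^{77} ≡ 15 mod 79. Verify: 58 × 15 = 870 ≡ 1 mod 79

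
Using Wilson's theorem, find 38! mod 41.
(40)! = (38)! × (39) × (40) ≡ -1 (mod 41). So (38)! ≡ -1 × [(40)(39)]^(-1) ≡ 20 (mod 41)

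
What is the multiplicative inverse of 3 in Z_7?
Since 7 is prime, by Fermat 3^(-1) ≡ 3^{5} ≡ 5 (mod 7). Verify: 3 × 5 = 15 ≡ 1 (mod 7)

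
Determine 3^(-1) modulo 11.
Since 11 is prime, by Fermat 3^(-1) ≡ 3^{9} ≡ 4 (mod 11). Verify: 3 × 4 = 12 ≡ 1 (mod 11)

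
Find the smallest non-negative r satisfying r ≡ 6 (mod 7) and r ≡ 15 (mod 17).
M = 7 × 17 = 119. M₁ = 17, y₁ ≡ 5 (mod 7). M₂ = 7, y₂ ≡ 5 (mod 17). r = 6×17×5 + 15×7×5 ≡ 83 (mod 119)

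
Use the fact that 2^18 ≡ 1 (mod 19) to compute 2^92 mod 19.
By Fermat: 2^{18} ≡ 1 (mod 19). 92 = 5×18 + 2. So 2^{92} ≡ 2^{2} ≡ 4 (mod 19)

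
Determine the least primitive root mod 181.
g = 2. Powers: [2, 4, 8, 16, 32, 64, 128, ...] generates all 180 non-zero residues.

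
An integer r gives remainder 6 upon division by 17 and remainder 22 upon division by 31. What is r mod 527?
M = 17 × 31 = 527. M₁ = 31, y₁ ≡ 11 mod 17. M₂ = 17, y₂ ≡ 11 mod 31. r = 6×31×11 + 22×17×11 ≡ 363 mod 527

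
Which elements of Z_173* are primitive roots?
There are φ(172) = 84 primitive roots mod 173: {2, 3, 5, 7, 8, 11, 12, 17, 18, 19, 20, 26, 27, 28, 30, 32, 39, 42, 44, 45, 46, 48, 50, 53, 58, 59, 61, 62, 63, 65, 66, 68, 69, 70, 71, 72, 74, 75, 76, 79, 82, 86, 87, 91, 94, 97, 98, 99, 101, 102, 103, 104, 105, 107, 108, 110, 111, 112, 114, 115, 120, 123, 125, 127, 128, 129, 131, 134, 141, 143, 145, 146, 147, 153, 154, 155, 156, 161, 162, 165, 166, 168, 170, 171}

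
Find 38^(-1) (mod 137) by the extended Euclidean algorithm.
Extended GCD: 38(-18) + 137(5) = 1. So 38^(-1) ≡ -18 ≡ 119 (mod 137). Verify: 38 × 119 = 4522 ≡ 1 (mod 137)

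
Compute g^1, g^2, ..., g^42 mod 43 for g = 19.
19^1, 19^2, ..., 19^{42} mod 43: [19, 17, 22, 31, 30, 11, 37, 15, 27, 40, 29, 35, 20, 36, 39, 10, 18, 41, 5, 9, 42, 24, 26, 21, 12, 13, 32, 6, 28, 16, 3, 14, 8, 23, 7, 4, 33, 25, 2, 38, 34, 1]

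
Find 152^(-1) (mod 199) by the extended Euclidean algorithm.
Extended GCD: 152(-72) + 199(55) = 1. So 152^(-1) ≡ -72 ≡ 127 (mod 199). Verify: 152 × 127 = 19304 ≡ 1 (mod 199)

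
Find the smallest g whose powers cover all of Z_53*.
g = 2. Powers: [2, 4, 8, 16, 32, 11, ...] generates all 52 non-zero residues.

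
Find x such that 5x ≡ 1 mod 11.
Since 11 is prime, by Fermat 5^(-1) ≡ 5^{9} ≡ 9 mod 11. Verify: 5 × 9 = 45 ≡ 1 mod 11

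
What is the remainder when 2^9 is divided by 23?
By repeated squaring mod 23: 2^{1}≡2, 2^{2}≡4, 2^{4}≡16, 2^{8}≡3. Then 2^{9} = 2^{8+1} ≡ 3 × 2 ≡ 6 mod 23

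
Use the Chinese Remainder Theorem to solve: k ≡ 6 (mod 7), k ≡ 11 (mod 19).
M = 7 × 19 = 133. M₁ = 19, y₁ ≡ 3 (mod 7). M₂ = 7, y₂ ≡ 11 (mod 19). k = 6×19×3 + 11×7×11 ≡ 125 (mod 133)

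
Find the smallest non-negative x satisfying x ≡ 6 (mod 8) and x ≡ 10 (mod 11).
M = 8 × 11 = 88. M₁ = 11, y₁ ≡ 3 (mod 8). M₂ = 8, y₂ ≡ 7 (mod 11). x = 6×11×3 + 10×8×7 ≡ 54 (mod 88)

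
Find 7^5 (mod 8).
By repeated squaring (mod 8): 7^{1}≡7, 7^{2}≡1, 7^{4}≡1. Then 7^{5} = 7^{4+1} ≡ 1 × 7 ≡ 7 (mod 8)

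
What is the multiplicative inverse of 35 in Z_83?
Since 83 is prime, by Fermat 35^(-1) ≡ 35^{81} ≡ 19 mod 83. Verify: 35 × 19 = 665 ≡ 1 mod 83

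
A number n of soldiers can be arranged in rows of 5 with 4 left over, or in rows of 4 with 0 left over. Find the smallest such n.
M = 5 × 4 = 20. M₁ = 4, y₁ ≡ 4 (mod 5). M₂ = 5, y₂ ≡ 1 (mod 4). n = 4×4×4 + 0×5×1 ≡ 4 (mod 20)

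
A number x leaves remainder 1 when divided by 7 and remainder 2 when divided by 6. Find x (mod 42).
M = 7 × 6 = 42. M₁ = 6, y₁ ≡ 6 (mod 7). M₂ = 7, y₂ ≡ 1 (mod 6). x = 1×6×6 + 2×7×1 ≡ 8 (mod 42)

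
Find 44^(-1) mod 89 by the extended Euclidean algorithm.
Extended GCD: 44(-2) + 89(1) = 1. So 44^(-1) ≡ -2 ≡ 87 mod 89. Verify: 44 × 87 = 3828 ≡ 1 mod 89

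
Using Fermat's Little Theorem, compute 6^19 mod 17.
By Fermat: 6^{16} ≡ 1 (mod 17). So 6^{19} = 6^{16} · 6^{3} ≡ 6^{3} ≡ 12 (mod 17)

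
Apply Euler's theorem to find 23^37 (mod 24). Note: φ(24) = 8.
By Euler: 23^{8} ≡ 1 (mod 24) since gcd(23, 24) = 1. 37 = 4×8 + 5. So 23^{37} ≡ 23^{5} ≡ 23 (mod 24)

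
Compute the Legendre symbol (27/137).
(27/137) = 27^{68} mod 137 = -1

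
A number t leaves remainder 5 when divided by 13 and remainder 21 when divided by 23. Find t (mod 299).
M = 13 × 23 = 299. M₁ = 23, y₁ ≡ 4 (mod 13). M₂ = 13, y₂ ≡ 16 (mod 23). t = 5×23×4 + 21×13×16 ≡ 44 (mod 299)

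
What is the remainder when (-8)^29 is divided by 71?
By repeated squaring mod 71: (-8)^{1}≡63, (-8)^{2}≡64, (-8)^{4}≡49, (-8)^{8}≡58, (-8)^{16}≡27. Then (-8)^{29} = (-8)^{16+8+4+1} ≡ 27 × 58 × 49 × 63 ≡ 65 mod 71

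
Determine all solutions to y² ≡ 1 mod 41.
The square roots of 1 mod 41 are 1 and 40. Verify: 1² = 1 ≡ 1 mod 41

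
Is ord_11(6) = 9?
Powers of 6 mod 11: 6^1≡6, 6^2≡3, 6^3≡7, 6^4≡9, 6^5≡10, 6^6≡5, 6^7≡8, 6^8≡4, 6^9≡2, 6^10≡1. 6^9≡2≢1, so ord ≠ 9. No, the actual order is 10.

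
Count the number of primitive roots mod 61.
A prime p has φ(p-1) primitive roots; here φ(60) = 16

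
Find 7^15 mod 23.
By repeated squaring mod 23: 7^{1}≡7, 7^{2}≡3, 7^{4}≡9, 7^{8}≡12. Then 7^{15} = 7^{8+4+2+1} ≡ 12 × 9 × 3 × 7 ≡ 14 mod 23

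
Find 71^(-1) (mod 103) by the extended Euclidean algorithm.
Extended GCD: 71(-29) + 103(20) = 1. So 71^(-1) ≡ -29 ≡ 74 (mod 103). Verify: 71 × 74 = 5254 ≡ 1 (mod 103)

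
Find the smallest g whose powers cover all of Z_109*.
g = 6. Powers: [6, 36, 107, 97, 37, 4, ...] generates all 108 non-zero residues.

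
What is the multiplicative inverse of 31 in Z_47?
Since 47 is prime, by Fermat 31^(-1) ≡ 31^{45} ≡ 44 (mod 47). Verify: 31 × 44 = 1364 ≡ 1 (mod 47)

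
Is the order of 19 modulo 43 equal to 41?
Powers of 19 mod 43: 19^1≡19, 19^2≡17, 19^3≡22, 19^4≡31, 19^5≡30, 19^6≡11, 19^7≡37, 19^8≡15, 19^9≡27, 19^10≡40, 19^11≡29, 19^12≡35, 19^13≡20, 19^14≡36, 19^15≡39, 19^16≡10, 19^17≡18, 19^18≡41, 19^19≡5, 19^20≡9, 19^21≡42, 19^22≡24, 19^23≡26, 19^24≡21, 19^25≡12, 19^26≡13, 19^27≡32, 19^28≡6, 19^29≡28, 19^30≡16, 19^31≡3, 19^32≡14, 19^33≡8, 19^34≡23, 19^35≡7, 19^36≡4, 19^37≡33, 19^38≡25, 19^39≡2, 19^40≡38, 19^41≡34, 19^42≡1. 19^41≡34≢1, so ord ≠ 41. No, the actual order is 42.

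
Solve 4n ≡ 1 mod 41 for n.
Since 41 is prime, by Fermat 4^(-1) ≡ 4^{39} ≡ 31 mod 41. Verify: 4 × 31 = 124 ≡ 1 mod 41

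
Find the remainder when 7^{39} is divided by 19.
By Fermat: 7^{18} ≡ 1 mod 19. 39 = 2×18 + 3. So 7^{39} ≡ 7^{3} ≡ 1 mod 19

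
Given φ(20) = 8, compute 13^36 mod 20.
By Euler: 13^{8} ≡ 1 mod 20 since gcd(13, 20) = 1. 36 = 4×8 + 4. So 13^{36} ≡ 13^{4} ≡ 1 mod 20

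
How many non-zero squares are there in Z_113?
The squaring map on Z_113* is 2-to-1, so there are (112)/2 = 56 QRs.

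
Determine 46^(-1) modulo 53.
Since 53 is prime, by Fermat 46^(-1) ≡ 46^{51} ≡ 15 (mod 53). Verify: 46 × 15 = 690 ≡ 1 (mod 53)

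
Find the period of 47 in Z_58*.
Powers of 47 mod 58: 47^1≡47, 47^2≡5, 47^3≡3, 47^4≡25, 47^5≡15, 47^6≡9, 47^7≡17, 47^8≡45, 47^9≡27, 47^10≡51, 47^11≡19, 47^12≡23, 47^13≡37, 47^14≡57, 47^15≡11, 47^16≡53, 47^17≡55, 47^18≡33, 47^19≡43, 47^20≡49, 47^21≡41, 47^22≡13, 47^23≡31, 47^24≡7, 47^25≡39, 47^26≡35, 47^27≡21, 47^28≡1. Order = 28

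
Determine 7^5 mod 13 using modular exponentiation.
By repeated squaring (mod 13): 7^{1}≡7, 7^{2}≡10, 7^{4}≡9. Then 7^{5} = 7^{4+1} ≡ 9 × 7 ≡ 11 (mod 13)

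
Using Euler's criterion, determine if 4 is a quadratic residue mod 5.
By Euler's criterion: 4^{2} ≡ 1 mod 5. Since this equals 1, 4 is a QR.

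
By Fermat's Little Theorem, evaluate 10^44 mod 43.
By Fermat: 10^{42} ≡ 1 (mod 43). So 10^{44} = 10^{42} · 10^{2} ≡ 10^{2} ≡ 14 (mod 43)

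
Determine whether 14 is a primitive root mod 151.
ord_151(14) divides 150. For each prime q|150: 14^{75}≡150, 14^{50}≡118, 14^{30}≡8, none ≡ 1. So 14 has order 150 and is a primitive root mod 151.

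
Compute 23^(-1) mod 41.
Since 41 is prime, by Fermat 23^(-1) ≡ 23^{39} ≡ 25 mod 41. Verify: 23 × 25 = 575 ≡ 1 mod 41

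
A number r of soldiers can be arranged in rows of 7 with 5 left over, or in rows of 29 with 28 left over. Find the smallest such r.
M = 7 × 29 = 203. M₁ = 29, y₁ ≡ 1 mod 7. M₂ = 7, y₂ ≡ 25 mod 29. r = 5×29×1 + 28×7×25 ≡ 173 mod 203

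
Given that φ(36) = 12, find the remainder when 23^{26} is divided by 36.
By Euler: 23^{12} ≡ 1 (mod 36) since gcd(23, 36) = 1. 26 = 2×12 + 2. So 23^{26} ≡ 23^{2} ≡ 25 (mod 36)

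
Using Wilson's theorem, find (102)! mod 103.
By Wilson's theorem, (102)! ≡ -1 ≡ 102 mod 103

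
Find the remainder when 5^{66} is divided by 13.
By Fermat: 5^{12} ≡ 1 mod 13. 66 = 5×12 + 6. So 5^{66} ≡ 5^{6} ≡ 12 mod 13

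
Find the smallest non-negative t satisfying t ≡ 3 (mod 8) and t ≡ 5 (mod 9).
M = 8 × 9 = 72. M₁ = 9, y₁ ≡ 1 (mod 8). M₂ = 8, y₂ ≡ 8 (mod 9). t = 3×9×1 + 5×8×8 ≡ 59 (mod 72)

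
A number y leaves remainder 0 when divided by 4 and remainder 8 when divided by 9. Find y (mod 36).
M = 4 × 9 = 36. M₁ = 9, y₁ ≡ 1 (mod 4). M₂ = 4, y₂ ≡ 7 (mod 9). y = 0×9×1 + 8×4×7 ≡ 8 (mod 36)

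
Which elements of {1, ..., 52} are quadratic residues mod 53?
Squares in Z_53*: {1, 4, 6, 7, 9, 10, 11, 13, 15, 16, 17, 24, 25, 28, 29, 36, 37, 38, 40, 42, 43, 44, 46, 47, 49, 52}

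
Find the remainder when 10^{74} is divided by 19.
By Fermat: 10^{18} ≡ 1 mod 19. 74 = 4×18 + 2. So 10^{74} ≡ 10^{2} ≡ 5 mod 19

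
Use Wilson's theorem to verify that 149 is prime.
(148)! mod 149 = 148. Since this equals -1 (mod 149), Wilson confirms 149 is prime.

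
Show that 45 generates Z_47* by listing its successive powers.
45^1, 45^2, ..., 45^{46} mod 47: [45, 4, 39, 16, 15, 17, 13, 21, 5, 37, 20, 7, 33, 28, 38, 18, 11, 25, 44, 6, 35, 24, 46, 2, 43, 8, 31, 32, 30, 34, 26, 42, 10, 27, 40, 14, 19, 9, 29, 36, 22, 3, 41, 12, 23, 1]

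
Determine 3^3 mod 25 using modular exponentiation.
3^{3} = 27 ≡ 2 mod 25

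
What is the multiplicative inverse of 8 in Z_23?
Since 23 is prime, by Fermat 8^(-1) ≡ 8^{21} ≡ 3 mod 23. Verify: 8 × 3 = 24 ≡ 1 mod 23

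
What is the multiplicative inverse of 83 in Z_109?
Since 109 is prime, by Fermat 83^(-1) ≡ 83^{107} ≡ 88 mod 109. Verify: 83 × 88 = 7304 ≡ 1 mod 109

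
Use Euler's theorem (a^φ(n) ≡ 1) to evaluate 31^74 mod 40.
By Euler: 31^{16} ≡ 1 (mod 40) since gcd(31, 40) = 1. 74 = 4×16 + 10. So 31^{74} ≡ 31^{10} ≡ 1 (mod 40)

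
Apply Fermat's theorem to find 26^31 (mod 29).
By Fermat: 26^{28} ≡ 1 (mod 29). So 26^{31} = 26^{28} · 26^{3} ≡ 26^{3} ≡ 2 (mod 29)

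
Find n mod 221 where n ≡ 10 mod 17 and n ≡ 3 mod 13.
M = 17 × 13 = 221. M₁ = 13, y₁ ≡ 4 mod 17. M₂ = 17, y₂ ≡ 10 mod 13. n = 10×13×4 + 3×17×10 ≡ 146 mod 221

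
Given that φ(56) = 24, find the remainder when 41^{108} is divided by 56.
By Euler: 41^{24} ≡ 1 (mod 56) since gcd(41, 56) = 1. 108 = 4×24 + 12. So 41^{108} ≡ 41^{12} ≡ 1 (mod 56)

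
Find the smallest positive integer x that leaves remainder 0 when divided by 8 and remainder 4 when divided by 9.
M = 8 × 9 = 72. M₁ = 9, y₁ ≡ 1 mod 8. M₂ = 8, y₂ ≡ 8 mod 9. x = 0×9×1 + 4×8×8 ≡ 40 mod 72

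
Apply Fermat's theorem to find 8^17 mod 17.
By Fermat: 8^{16} ≡ 1 mod 17. So 8^{17} = 8^{16} · 8^{1} ≡ 8^{1} ≡ 8 mod 17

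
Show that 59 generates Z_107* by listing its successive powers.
59^1, 59^2, ..., 59^{106} mod 107: [59, 57, 46, 39, 54, 83, 82, 23, 73, 27, 95, 41, 65, 90, 67, 101, 74, 86, 45, 87, 104, 37, 43, 76, 97, 52, 72, 75, 38, 102, 26, 36, 91, 19, 51, 13, 18, 99, 63, 79, 60, 9, 103, 85, 93, 30, 58, 105, 96, 100, 15, 29, 106, 48, 50, 61, 68, 53, 24, 25, 84, 34, 80, 12, 66, 42, 17, 40, 6, 33, 21, 62, 20, 3, 70, 64, 31, 10, 55, 35, 32, 69, 5, 81, 71, 16, 88, 56, 94, 89, 8, 44, 28, 47, 98, 4, 22, 14, 77, 49, 2, 11, 7, 92, 78, 1]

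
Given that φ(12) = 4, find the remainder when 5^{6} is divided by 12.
By Euler: 5^{4} ≡ 1 (mod 12) since gcd(5, 12) = 1. 6 = 1×4 + 2. So 5^{6} ≡ 5^{2} ≡ 1 (mod 12)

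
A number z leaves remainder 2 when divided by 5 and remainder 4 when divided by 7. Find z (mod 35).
M = 5 × 7 = 35. M₁ = 7, y₁ ≡ 3 (mod 5). M₂ = 5, y₂ ≡ 3 (mod 7). z = 2×7×3 + 4×5×3 ≡ 32 (mod 35)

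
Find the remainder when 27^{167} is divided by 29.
By Fermat: 27^{28} ≡ 1 (mod 29). 167 = 5×28 + 27. So 27^{167} ≡ 27^{27} ≡ 14 (mod 29)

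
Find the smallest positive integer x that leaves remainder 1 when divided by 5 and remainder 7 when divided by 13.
M = 5 × 13 = 65. M₁ = 13, y₁ ≡ 2 mod 5. M₂ = 5, y₂ ≡ 8 mod 13. x = 1×13×2 + 7×5×8 ≡ 46 mod 65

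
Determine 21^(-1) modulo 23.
Since 23 is prime, by Fermat 21^(-1) ≡ 21^{21} ≡ 11 mod 23. Verify: 21 × 11 = 231 ≡ 1 mod 23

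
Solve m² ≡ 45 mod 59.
The square roots of 45 mod 59 are 35 and 24. Verify: 35² = 1225 ≡ 45 mod 59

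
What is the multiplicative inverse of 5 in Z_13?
Since 13 is prime, by Fermat 5^(-1) ≡ 5^{11} ≡ 8 mod 13. Verify: 5 × 8 = 40 ≡ 1 mod 13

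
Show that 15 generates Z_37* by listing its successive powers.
15^1, 15^2, ..., 15^{36} mod 37: [15, 3, 8, 9, 24, 27, 35, 7, 31, 21, 19, 26, 20, 4, 23, 12, 32, 36, 22, 34, 29, 28, 13, 10, 2, 30, 6, 16, 18, 11, 17, 33, 14, 25, 5, 1]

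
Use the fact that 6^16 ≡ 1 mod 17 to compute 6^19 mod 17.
By Fermat: 6^{16} ≡ 1 mod 17. So 6^{19} = 6^{16} · 6^{3} ≡ 6^{3} ≡ 12 mod 17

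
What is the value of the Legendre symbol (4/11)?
(4/11) = 4^{5} mod 11 = 1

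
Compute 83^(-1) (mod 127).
Since 127 is prime, by Fermat 83^(-1) ≡ 83^{125} ≡ 101 (mod 127). Verify: 83 × 101 = 8383 ≡ 1 (mod 127)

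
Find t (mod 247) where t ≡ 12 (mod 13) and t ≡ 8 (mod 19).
M = 13 × 19 = 247. M₁ = 19, y₁ ≡ 11 (mod 13). M₂ = 13, y₂ ≡ 3 (mod 19). t = 12×19×11 + 8×13×3 ≡ 103 (mod 247)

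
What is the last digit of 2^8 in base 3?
Using Fermat: 2^{2} ≡ 1 (mod 3). 8 ≡ 0 (mod 2). So 2^{8} ≡ 2^{0} ≡ 1 (mod 3)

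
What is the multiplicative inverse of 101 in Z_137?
Since 137 is prime, by Fermat 101^(-1) ≡ 101^{135} ≡ 19 mod 137. Verify: 101 × 19 = 1919 ≡ 1 mod 137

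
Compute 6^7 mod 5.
Using Fermat: 6^{4} ≡ 1 mod 5. 7 ≡ 3 mod 4. So 6^{7} ≡ 6^{3} ≡ 1 mod 5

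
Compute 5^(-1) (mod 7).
Since 7 is prime, by Fermat 5^(-1) ≡ 5^{5} ≡ 3 (mod 7). Verify: 5 × 3 = 15 ≡ 1 (mod 7)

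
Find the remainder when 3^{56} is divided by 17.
By Fermat: 3^{16} ≡ 1 mod 17. 56 = 3×16 + 8. So 3^{56} ≡ 3^{8} ≡ 16 mod 17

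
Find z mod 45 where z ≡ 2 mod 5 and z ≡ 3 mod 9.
M = 5 × 9 = 45. M₁ = 9, y₁ ≡ 4 mod 5. M₂ = 5, y₂ ≡ 2 mod 9. z = 2×9×4 + 3×5×2 ≡ 12 mod 45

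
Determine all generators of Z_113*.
There are φ(112) = 48 primitive roots mod 113: {3, 5, 6, 10, 12, 17, 19, 20, 21, 23, 24, 27, 29, 33, 34, 37, 38, 39, 43, 45, 46, 47, 54, 55, 58, 59, 66, 67, 68, 70, 74, 75, 76, 79, 80, 84, 86, 89, 90, 92, 93, 94, 96, 101, 103, 107, 108, 110}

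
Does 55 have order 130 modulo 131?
55^{65} ≡ 1 mod 131 and 65 < 130, so ord_131(55) = 65 ≠ 130 and 55 is not a primitive root.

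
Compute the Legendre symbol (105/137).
(105/137) = 105^{68} mod 137 = 1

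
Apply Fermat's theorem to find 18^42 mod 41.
By Fermat: 18^{40} ≡ 1 mod 41. So 18^{42} = 18^{40} · 18^{2} ≡ 18^{2} ≡ 37 mod 41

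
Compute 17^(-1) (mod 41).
Since 41 is prime, by Fermat 17^(-1) ≡ 17^{39} ≡ 29 (mod 41). Verify: 17 × 29 = 493 ≡ 1 (mod 41)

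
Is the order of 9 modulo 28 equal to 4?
Powers of 9 mod 28: 9^1≡9, 9^2≡25, 9^3≡1. Already 9^3≡1, so the order is 3 < 4. No, the actual order is 3.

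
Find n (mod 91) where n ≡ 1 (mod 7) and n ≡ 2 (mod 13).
M = 7 × 13 = 91. M₁ = 13, y₁ ≡ 6 (mod 7). M₂ = 7, y₂ ≡ 2 (mod 13). n = 1×13×6 + 2×7×2 ≡ 15 (mod 91)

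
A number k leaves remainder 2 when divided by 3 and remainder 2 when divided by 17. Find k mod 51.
M = 3 × 17 = 51. M₁ = 17, y₁ ≡ 2 mod 3. M₂ = 3, y₂ ≡ 6 mod 17. k = 2×17×2 + 2×3×6 ≡ 2 mod 51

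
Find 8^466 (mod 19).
Using Fermat: 8^{18} ≡ 1 (mod 19). 466 ≡ 16 (mod 18). So 8^{466} ≡ 8^{16} ≡ 11 (mod 19)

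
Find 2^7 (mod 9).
By repeated squaring (mod 9): 2^{1}≡2, 2^{2}≡4, 2^{4}≡7. Then 2^{7} = 2^{4+2+1} ≡ 7 × 4 × 2 ≡ 2 (mod 9)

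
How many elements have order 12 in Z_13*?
Number of primitive roots mod 13 = φ(p-1) = φ(12) = 4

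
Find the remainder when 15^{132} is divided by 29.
By Fermat: 15^{28} ≡ 1 mod 29. 132 = 4×28 + 20. So 15^{132} ≡ 15^{20} ≡ 24 mod 29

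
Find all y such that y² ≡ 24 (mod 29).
The square roots of 24 mod 29 are 16 and 13. Verify: 16² = 256 ≡ 24 (mod 29)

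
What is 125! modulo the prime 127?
(126)! = (125)! × (126) ≡ -1 mod 127. So (125)! ≡ -1 × (126)^(-1) ≡ (-1)×(-1) = 1 mod 127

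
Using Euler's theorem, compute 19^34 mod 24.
By Euler: 19^{8} ≡ 1 (mod 24) since gcd(19, 24) = 1. 34 = 4×8 + 2. So 19^{34} ≡ 19^{2} ≡ 1 (mod 24)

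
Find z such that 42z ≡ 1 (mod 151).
Since 151 is prime, by Fermat 42^(-1) ≡ 42^{149} ≡ 18 (mod 151). Verify: 42 × 18 = 756 ≡ 1 (mod 151)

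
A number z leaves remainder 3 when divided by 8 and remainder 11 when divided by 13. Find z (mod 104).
M = 8 × 13 = 104. M₁ = 13, y₁ ≡ 5 (mod 8). M₂ = 8, y₂ ≡ 5 (mod 13). z = 3×13×5 + 11×8×5 ≡ 11 (mod 104)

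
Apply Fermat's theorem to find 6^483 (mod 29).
By Fermat: 6^{28} ≡ 1 (mod 29). 483 ≡ 7 (mod 28). So 6^{483} ≡ 6^{7} ≡ 28 (mod 29)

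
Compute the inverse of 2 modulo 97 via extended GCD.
Extended GCD: 2(-48) + 97(1) = 1. So 2^(-1) ≡ -48 ≡ 49 mod 97. Verify: 2 × 49 = 98 ≡ 1 mod 97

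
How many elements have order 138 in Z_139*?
A prime p has φ(p-1) primitive roots; here φ(138) = 44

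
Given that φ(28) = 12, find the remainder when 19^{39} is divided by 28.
By Euler: 19^{12} ≡ 1 mod 28 since gcd(19, 28) = 1. 39 = 3×12 + 3. So 19^{39} ≡ 19^{3} ≡ 27 mod 28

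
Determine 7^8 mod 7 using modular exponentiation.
By repeated squaring (mod 7): 7^{1}≡0, 7^{2}≡0, 7^{4}≡0, 7^{8}≡0. So 7^{8} ≡ 0 (mod 7)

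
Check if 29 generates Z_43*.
ord_43(29) divides 42. For each prime q|42: 29^{21}≡42, 29^{14}≡6, 29^{6}≡21, none ≡ 1. So 29 has order 42 and is a primitive root mod 43.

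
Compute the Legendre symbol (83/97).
(83/97) = 83^{48} mod 97 = -1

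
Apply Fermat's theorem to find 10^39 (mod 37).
By Fermat: 10^{36} ≡ 1 (mod 37). So 10^{39} = 10^{36} · 10^{3} ≡ 10^{3} ≡ 1 (mod 37)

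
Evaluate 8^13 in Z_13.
Using Fermat: 8^{12} ≡ 1 (mod 13). 13 ≡ 1 (mod 12). So 8^{13} ≡ 8^{1} ≡ 8 (mod 13)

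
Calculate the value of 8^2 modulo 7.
8^{2} = 64 ≡ 1 (mod 7)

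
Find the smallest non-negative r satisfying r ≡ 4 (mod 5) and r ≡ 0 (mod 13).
M = 5 × 13 = 65. M₁ = 13, y₁ ≡ 2 (mod 5). M₂ = 5, y₂ ≡ 8 (mod 13). r = 4×13×2 + 0×5×8 ≡ 39 (mod 65)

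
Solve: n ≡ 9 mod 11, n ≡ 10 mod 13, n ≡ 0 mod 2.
M = 11 × 13 × 2 = 286. M₁ = 26, y₁ ≡ 3 mod 11. M₂ = 22, y₂ ≡ 3 mod 13. M₃ = 143, y₃ ≡ 1 mod 2. n = 9×26×3 + 10×22×3 + 0×143×1 ≡ 218 mod 286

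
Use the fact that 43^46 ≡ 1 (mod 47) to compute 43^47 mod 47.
By Fermat: 43^{46} ≡ 1 (mod 47). So 43^{47} = 43^{46} · 43^{1} ≡ 43^{1} ≡ 43 (mod 47)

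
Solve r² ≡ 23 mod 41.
The square roots of 23 mod 41 are 33 and 8. Verify: 33² = 1089 ≡ 23 mod 41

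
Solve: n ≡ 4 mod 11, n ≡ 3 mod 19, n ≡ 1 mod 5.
M = 11 × 19 × 5 = 1045. M₁ = 95, y₁ ≡ 8 mod 11. M₂ = 55, y₂ ≡ 9 mod 19. M₃ = 209, y₃ ≡ 4 mod 5. n = 4×95×8 + 3×55×9 + 1×209×4 ≡ 136 mod 1045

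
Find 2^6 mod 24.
By repeated squaring mod 24: 2^{1}≡2, 2^{2}≡4, 2^{4}≡16. Then 2^{6} = 2^{4+2} ≡ 16 × 4 ≡ 16 mod 24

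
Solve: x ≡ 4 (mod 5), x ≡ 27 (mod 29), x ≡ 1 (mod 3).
M = 5 × 29 × 3 = 435. M₁ = 87, y₁ ≡ 3 (mod 5). M₂ = 15, y₂ ≡ 2 (mod 29). M₃ = 145, y₃ ≡ 1 (mod 3). x = 4×87×3 + 27×15×2 + 1×145×1 ≡ 259 (mod 435)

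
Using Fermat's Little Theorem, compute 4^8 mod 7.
By Fermat: 4^{6} ≡ 1 (mod 7). So 4^{8} = 4^{6} · 4^{2} ≡ 4^{2} ≡ 2 (mod 7)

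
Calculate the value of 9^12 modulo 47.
By repeated squaring (mod 47): 9^{1}≡9, 9^{2}≡34, 9^{4}≡28, 9^{8}≡32. Then 9^{12} = 9^{8+4} ≡ 32 × 28 ≡ 3 (mod 47)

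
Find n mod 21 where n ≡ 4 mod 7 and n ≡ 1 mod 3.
M = 7 × 3 = 21. M₁ = 3, y₁ ≡ 5 mod 7. M₂ = 7, y₂ ≡ 1 mod 3. n = 4×3×5 + 1×7×1 ≡ 4 mod 21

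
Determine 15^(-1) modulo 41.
Since 41 is prime, by Fermat 15^(-1) ≡ 15^{39} ≡ 11 mod 41. Verify: 15 × 11 = 165 ≡ 1 mod 41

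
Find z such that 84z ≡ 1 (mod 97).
Since 97 is prime, by Fermat 84^(-1) ≡ 84^{95} ≡ 82 (mod 97). Verify: 84 × 82 = 6888 ≡ 1 (mod 97)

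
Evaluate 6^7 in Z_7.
Using Fermat: 6^{6} ≡ 1 (mod 7). 7 ≡ 1 (mod 6). So 6^{7} ≡ 6^{1} ≡ 6 (mod 7)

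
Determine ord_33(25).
Powers of 25 mod 33: 25^1≡25, 25^2≡31, 25^3≡16, 25^4≡4, 25^5≡1. ord_33(25) = 5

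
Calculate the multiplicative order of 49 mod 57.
Powers of 49 mod 57: 49^1≡49, 49^2≡7, 49^3≡1. Order = 3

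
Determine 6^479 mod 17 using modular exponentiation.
Using Fermat: 6^{16} ≡ 1 (mod 17). 479 ≡ 15 (mod 16). So 6^{479} ≡ 6^{15} ≡ 3 (mod 17)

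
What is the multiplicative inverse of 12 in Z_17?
Since 17 is prime, by Fermat 12^(-1) ≡ 12^{15} ≡ 10 mod 17. Verify: 12 × 10 = 120 ≡ 1 mod 17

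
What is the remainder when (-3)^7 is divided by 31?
By repeated squaring (mod 31): (-3)^{1}≡28, (-3)^{2}≡9, (-3)^{4}≡19. Then (-3)^{7} = (-3)^{4+2+1} ≡ 19 × 9 × 28 ≡ 14 (mod 31)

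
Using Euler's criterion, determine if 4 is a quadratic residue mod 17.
By Euler's criterion: 4^{8} ≡ 1 mod 17. Since this equals 1, 4 is a QR.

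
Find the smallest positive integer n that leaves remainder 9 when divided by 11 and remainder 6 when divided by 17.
M = 11 × 17 = 187. M₁ = 17, y₁ ≡ 2 (mod 11). M₂ = 11, y₂ ≡ 14 (mod 17). n = 9×17×2 + 6×11×14 ≡ 108 (mod 187)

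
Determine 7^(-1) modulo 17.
Since 17 is prime, by Fermat 7^(-1) ≡ 7^{15} ≡ 5 mod 17. Verify: 7 × 5 = 35 ≡ 1 mod 17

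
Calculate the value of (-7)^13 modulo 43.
By repeated squaring (mod 43): (-7)^{1}≡36, (-7)^{2}≡6, (-7)^{4}≡36, (-7)^{8}≡6. Then (-7)^{13} = (-7)^{8+4+1} ≡ 6 × 36 × 36 ≡ 36 (mod 43)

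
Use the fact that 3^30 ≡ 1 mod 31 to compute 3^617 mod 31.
By Fermat: 3^{30} ≡ 1 mod 31. 617 ≡ 17 mod 30. So 3^{617} ≡ 3^{17} ≡ 22 mod 31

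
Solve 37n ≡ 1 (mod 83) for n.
Since 83 is prime, by Fermat 37^(-1) ≡ 37^{81} ≡ 9 (mod 83). Verify: 37 × 9 = 333 ≡ 1 (mod 83)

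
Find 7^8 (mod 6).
By repeated squaring (mod 6): 7^{1}≡1, 7^{2}≡1, 7^{4}≡1, 7^{8}≡1. So 7^{8} ≡ 1 (mod 6)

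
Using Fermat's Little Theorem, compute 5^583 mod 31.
By Fermat: 5^{30} ≡ 1 (mod 31). 583 ≡ 13 (mod 30). So 5^{583} ≡ 5^{13} ≡ 5 (mod 31)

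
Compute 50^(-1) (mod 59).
Since 59 is prime, by Fermat 50^(-1) ≡ 50^{57} ≡ 13 (mod 59). Verify: 50 × 13 = 650 ≡ 1 (mod 59)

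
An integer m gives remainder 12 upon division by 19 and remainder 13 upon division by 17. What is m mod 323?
M = 19 × 17 = 323. M₁ = 17, y₁ ≡ 9 mod 19. M₂ = 19, y₂ ≡ 9 mod 17. m = 12×17×9 + 13×19×9 ≡ 183 mod 323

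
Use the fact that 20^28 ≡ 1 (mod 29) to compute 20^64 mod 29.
By Fermat: 20^{28} ≡ 1 (mod 29). 64 = 2×28 + 8. So 20^{64} ≡ 20^{8} ≡ 20 (mod 29)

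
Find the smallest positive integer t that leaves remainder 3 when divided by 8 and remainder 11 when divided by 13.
M = 8 × 13 = 104. M₁ = 13, y₁ ≡ 5 mod 8. M₂ = 8, y₂ ≡ 5 mod 13. t = 3×13×5 + 11×8×5 ≡ 11 mod 104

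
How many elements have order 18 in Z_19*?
A prime p has φ(p-1) primitive roots; here φ(18) = 6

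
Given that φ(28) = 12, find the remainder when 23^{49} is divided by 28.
By Euler: 23^{12} ≡ 1 mod 28 since gcd(23, 28) = 1. 49 = 4×12 + 1. So 23^{49} ≡ 23^{1} ≡ 23 mod 28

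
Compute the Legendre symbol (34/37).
(34/37) = 34^{18} mod 37 = 1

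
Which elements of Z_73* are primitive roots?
There are φ(72) = 24 primitive roots mod 73: {5, 11, 13, 14, 15, 20, 26, 28, 29, 31, 33, 34, 39, 40, 42, 44, 45, 47, 53, 58, 59, 60, 62, 68}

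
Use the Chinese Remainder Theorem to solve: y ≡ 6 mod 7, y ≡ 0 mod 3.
M = 7 × 3 = 21. M₁ = 3, y₁ ≡ 5 mod 7. M₂ = 7, y₂ ≡ 1 mod 3. y = 6×3×5 + 0×7×1 ≡ 6 mod 21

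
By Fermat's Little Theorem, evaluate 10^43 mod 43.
By Fermat: 10^{42} ≡ 1 mod 43. So 10^{43} = 10^{42} · 10^{1} ≡ 10^{1} ≡ 10 mod 43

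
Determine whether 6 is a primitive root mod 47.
6^{23} ≡ 1 mod 47 and 23 < 46, so ord_47(6) = 23 ≠ 46 and 6 is not a primitive root.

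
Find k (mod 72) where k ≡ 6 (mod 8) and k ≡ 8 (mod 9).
M = 8 × 9 = 72. M₁ = 9, y₁ ≡ 1 (mod 8). M₂ = 8, y₂ ≡ 8 (mod 9). k = 6×9×1 + 8×8×8 ≡ 62 (mod 72)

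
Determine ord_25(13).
Powers of 13 mod 25: 13^1≡13, 13^2≡19, 13^3≡22, 13^4≡11, 13^5≡18, 13^6≡9, 13^7≡17, 13^8≡21, 13^9≡23, 13^10≡24, 13^11≡12, 13^12≡6, 13^13≡3, 13^14≡14, 13^15≡7, 13^16≡16, 13^17≡8, 13^18≡4, 13^19≡2, 13^20≡1. Order = 20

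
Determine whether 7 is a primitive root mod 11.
ord_11(7) divides 10. For each prime q|10: 7^{5}≡10, 7^{2}≡5, none ≡ 1. So 7 has order 10 and is a primitive root mod 11.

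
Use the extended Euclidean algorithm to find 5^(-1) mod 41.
Extended GCD: 5(-8) + 41(1) = 1. So 5^(-1) ≡ -8 ≡ 33 (mod 41). Verify: 5 × 33 = 165 ≡ 1 (mod 41)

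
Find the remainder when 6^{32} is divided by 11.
By Fermat: 6^{10} ≡ 1 mod 11. 32 = 3×10 + 2. So 6^{32} ≡ 6^{2} ≡ 3 mod 11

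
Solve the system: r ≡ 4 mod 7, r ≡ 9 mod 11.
M = 7 × 11 = 77. M₁ = 11, y₁ ≡ 2 mod 7. M₂ = 7, y₂ ≡ 8 mod 11. r = 4×11×2 + 9×7×8 ≡ 53 mod 77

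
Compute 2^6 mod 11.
By repeated squaring (mod 11): 2^{1}≡2, 2^{2}≡4, 2^{4}≡5. Then 2^{6} = 2^{4+2} ≡ 5 × 4 ≡ 9 (mod 11)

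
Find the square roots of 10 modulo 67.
The square roots of 10 mod 67 are 55 and 12. Verify: 55² = 3025 ≡ 10 (mod 67)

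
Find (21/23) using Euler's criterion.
(21/23) = 21^{11} mod 23 = -1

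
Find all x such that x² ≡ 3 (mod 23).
The square roots of 3 mod 23 are 16 and 7. Verify: 16² = 256 ≡ 3 (mod 23)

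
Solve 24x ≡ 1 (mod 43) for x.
Since 43 is prime, by Fermat 24^(-1) ≡ 24^{41} ≡ 9 (mod 43). Verify: 24 × 9 = 216 ≡ 1 (mod 43)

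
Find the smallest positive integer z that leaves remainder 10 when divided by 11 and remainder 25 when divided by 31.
M = 11 × 31 = 341. M₁ = 31, y₁ ≡ 5 mod 11. M₂ = 11, y₂ ≡ 17 mod 31. z = 10×31×5 + 25×11×17 ≡ 87 mod 341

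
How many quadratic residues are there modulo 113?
For prime 113, there are (p-1)/2 = (113-1)/2 = 56 quadratic residues (excluding 0).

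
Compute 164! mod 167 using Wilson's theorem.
(166)! = (164)! × (165) × (166) ≡ -1 mod 167. So (164)! ≡ -1 × [(166)(165)]^(-1) ≡ 83 mod 167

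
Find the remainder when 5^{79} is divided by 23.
By Fermat: 5^{22} ≡ 1 (mod 23). 79 = 3×22 + 13. So 5^{79} ≡ 5^{13} ≡ 21 (mod 23)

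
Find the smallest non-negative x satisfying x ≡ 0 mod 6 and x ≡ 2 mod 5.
M = 6 × 5 = 30. M₁ = 5, y₁ ≡ 5 mod 6. M₂ = 6, y₂ ≡ 1 mod 5. x = 0×5×5 + 2×6×1 ≡ 12 mod 30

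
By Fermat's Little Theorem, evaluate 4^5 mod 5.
By Fermat: 4^{4} ≡ 1 mod 5. So 4^{5} = 4^{4} · 4^{1} ≡ 4^{1} ≡ 4 mod 5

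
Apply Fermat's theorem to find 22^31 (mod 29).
By Fermat: 22^{28} ≡ 1 (mod 29). So 22^{31} = 22^{28} · 22^{3} ≡ 22^{3} ≡ 5 (mod 29)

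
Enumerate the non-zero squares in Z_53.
QRs mod 53: {1, 4, 6, 7, 9, 10, 11, 13, 15, 16, 17, 24, 25, 28, 29, 36, 37, 38, 40, 42, 43, 44, 46, 47, 49, 52}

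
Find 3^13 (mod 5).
Using Fermat: 3^{4} ≡ 1 (mod 5). 13 ≡ 1 (mod 4). So 3^{13} ≡ 3^{1} ≡ 3 (mod 5)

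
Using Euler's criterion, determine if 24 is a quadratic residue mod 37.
By Euler's criterion: 24^{18} ≡ 36 mod 37. Since this equals -1 (≡ 36), 24 is not a QR.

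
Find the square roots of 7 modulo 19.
The square roots of 7 mod 19 are 11 and 8. Verify: 11² = 121 ≡ 7 mod 19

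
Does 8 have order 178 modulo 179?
ord_179(8) divides 178. For each prime q|178: 8^{89}≡178, 8^{2}≡64, none ≡ 1. So 8 has order 178 and is a primitive root mod 179.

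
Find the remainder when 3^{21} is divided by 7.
By Fermat: 3^{6} ≡ 1 (mod 7). 21 = 3×6 + 3. So 3^{21} ≡ 3^{3} ≡ 6 (mod 7)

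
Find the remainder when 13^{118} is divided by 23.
By Fermat: 13^{22} ≡ 1 (mod 23). 118 = 5×22 + 8. So 13^{118} ≡ 13^{8} ≡ 2 (mod 23)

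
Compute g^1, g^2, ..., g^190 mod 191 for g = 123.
123^1, 123^2, ..., 123^{190} mod 191: [123, 40, 145, 72, 70, 15, 126, 27, 74, 125, 95, 34, 171, 23, 155, 156, 88, 128, 82, 154, 33, 48, 174, 10, 84, 18, 113, 147, 127, 150, 114, 79, 167, 104, 186, 149, 182, 39, 22, 32, 116, 134, 56, 12, 139, 98, 21, 100, 76, 180, 175, 133, 124, 163, 185, 26, 142, 85, 141, 153, 101, 8, 29, 129, 14, 3, 178, 120, 53, 25, 19, 45, 187, 81, 31, 184, 94, 102, 131, 69, 83, 86, 73, 2, 55, 80, 99, 144, 140, 30, 61, 54, 148, 59, 190, 68, 151, 46, 119, 121, 176, 65, 164, 117, 66, 96, 157, 20, 168, 36, 35, 103, 63, 109, 37, 158, 143, 17, 181, 107, 173, 78, 44, 64, 41, 77, 112, 24, 87, 5, 42, 9, 152, 169, 159, 75, 57, 135, 179, 52, 93, 170, 91, 115, 11, 16, 58, 67, 28, 6, 165, 49, 106, 50, 38, 90, 183, 162, 62, 177, 188, 13, 71, 138, 166, 172, 146, 4, 110, 160, 7, 97, 89, 60, 122, 108, 105, 118, 189, 136, 111, 92, 47, 51, 161, 130, 137, 43, 132, 1]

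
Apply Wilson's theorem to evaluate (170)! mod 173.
(172)! = (170)! × (171) × (172) ≡ -1 mod 173. So (170)! ≡ -1 × [(172)(171)]^(-1) ≡ 86 mod 173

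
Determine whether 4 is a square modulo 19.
By Euler's criterion: 4^{9} ≡ 1 (mod 19). Since this equals 1, 4 is a QR.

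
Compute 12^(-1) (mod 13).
Since 13 is prime, by Fermat 12^(-1) ≡ 12^{11} ≡ 12 (mod 13). Verify: 12 × 12 = 144 ≡ 1 (mod 13)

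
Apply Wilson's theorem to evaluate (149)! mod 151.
(150)! = (149)! × (150) ≡ -1 (mod 151). So (149)! ≡ -1 × (150)^(-1) ≡ (-1)×(-1) = 1 (mod 151)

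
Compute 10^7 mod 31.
By repeated squaring mod 31: 10^{1}≡10, 10^{2}≡7, 10^{4}≡18. Then 10^{7} = 10^{4+2+1} ≡ 18 × 7 × 10 ≡ 20 mod 31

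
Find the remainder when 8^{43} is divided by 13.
By Fermat: 8^{12} ≡ 1 mod 13. 43 = 3×12 + 7. So 8^{43} ≡ 8^{7} ≡ 5 mod 13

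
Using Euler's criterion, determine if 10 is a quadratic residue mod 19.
By Euler's criterion: 10^{9} ≡ 18 mod 19. Since this equals -1 (≡ 18), 10 is not a QR.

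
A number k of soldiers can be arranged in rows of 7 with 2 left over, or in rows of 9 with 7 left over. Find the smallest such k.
M = 7 × 9 = 63. M₁ = 9, y₁ ≡ 4 mod 7. M₂ = 7, y₂ ≡ 4 mod 9. k = 2×9×4 + 7×7×4 ≡ 16 mod 63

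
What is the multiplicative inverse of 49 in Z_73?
Since 73 is prime, by Fermat 49^(-1) ≡ 49^{71} ≡ 3 mod 73. Verify: 49 × 3 = 147 ≡ 1 mod 73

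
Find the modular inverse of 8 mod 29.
Since 29 is prime, by Fermat 8^(-1) ≡ 8^{27} ≡ 11 mod 29. Verify: 8 × 11 = 88 ≡ 1 mod 29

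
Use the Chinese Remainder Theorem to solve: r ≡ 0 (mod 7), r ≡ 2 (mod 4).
M = 7 × 4 = 28. M₁ = 4, y₁ ≡ 2 (mod 7). M₂ = 7, y₂ ≡ 3 (mod 4). r = 0×4×2 + 2×7×3 ≡ 14 (mod 28)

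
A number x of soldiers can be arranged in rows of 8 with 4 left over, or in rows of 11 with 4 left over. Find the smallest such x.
M = 8 × 11 = 88. M₁ = 11, y₁ ≡ 3 (mod 8). M₂ = 8, y₂ ≡ 7 (mod 11). x = 4×11×3 + 4×8×7 ≡ 4 (mod 88)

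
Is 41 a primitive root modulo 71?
41^{14} ≡ 1 mod 71 and 14 < 70, so ord_71(41) = 14 ≠ 70 and 41 is not a primitive root.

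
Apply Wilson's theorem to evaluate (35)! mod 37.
(36)! = (35)! × (36) ≡ -1 (mod 37). So (35)! ≡ -1 × (36)^(-1) ≡ (-1)×(-1) = 1 (mod 37)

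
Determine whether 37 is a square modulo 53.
By Euler's criterion: 37^{26} ≡ 1 (mod 53). Since this equals 1, 37 is a QR.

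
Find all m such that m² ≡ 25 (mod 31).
The square roots of 25 mod 31 are 5 and 26. Verify: 5² = 25 ≡ 25 (mod 31)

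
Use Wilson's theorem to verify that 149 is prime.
(148)! mod 149 = 148. Since this equals -1 (mod 149), Wilson confirms 149 is prime.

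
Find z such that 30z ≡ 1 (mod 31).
Since 31 is prime, by Fermat 30^(-1) ≡ 30^{29} ≡ 30 (mod 31). Verify: 30 × 30 = 900 ≡ 1 (mod 31)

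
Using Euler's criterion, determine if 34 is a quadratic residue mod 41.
By Euler's criterion: 34^{20} ≡ 40 (mod 41). Since this equals -1 (≡ 40), 34 is not a QR.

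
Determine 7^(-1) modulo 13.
Since 13 is prime, by Fermat 7^(-1) ≡ 7^{11} ≡ 2 (mod 13). Verify: 7 × 2 = 14 ≡ 1 (mod 13)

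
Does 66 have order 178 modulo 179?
66^{89} ≡ 1 mod 179 and 89 < 178, so ord_179(66) = 89 ≠ 178 and 66 is not a primitive root.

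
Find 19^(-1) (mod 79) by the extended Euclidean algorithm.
Extended GCD: 19(25) + 79(-6) = 1. So 19^(-1) ≡ 25 (mod 79). Verify: 19 × 25 = 475 ≡ 1 (mod 79)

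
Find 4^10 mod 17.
By repeated squaring mod 17: 4^{1}≡4, 4^{2}≡16, 4^{4}≡1, 4^{8}≡1. Then 4^{10} = 4^{8+2} ≡ 1 × 16 ≡ 16 mod 17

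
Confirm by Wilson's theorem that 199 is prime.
(198)! mod 199 = 198. Since this equals -1 mod 199, Wilson confirms 199 is prime.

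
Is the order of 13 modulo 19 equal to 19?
Powers of 13 mod 19: 13^1≡13, 13^2≡17, 13^3≡12, 13^4≡4, 13^5≡14, 13^6≡11, 13^7≡10, 13^8≡16, 13^9≡18, 13^10≡6, 13^11≡2, 13^12≡7, 13^13≡15, 13^14≡5, 13^15≡8, 13^16≡9, 13^17≡3, 13^18≡1. Already 13^18≡1, so the order is 18 < 19. No, the actual order is 18.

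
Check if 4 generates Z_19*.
4^{9} ≡ 1 mod 19 and 9 < 18, so ord_19(4) = 9 ≠ 18 and 4 is not a primitive root.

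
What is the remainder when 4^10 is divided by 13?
By repeated squaring (mod 13): 4^{1}≡4, 4^{2}≡3, 4^{4}≡9, 4^{8}≡3. Then 4^{10} = 4^{8+2} ≡ 3 × 3 ≡ 9 (mod 13)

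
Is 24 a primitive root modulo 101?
24^{25} ≡ 1 mod 101 and 25 < 100, so ord_101(24) = 25 ≠ 100 and 24 is not a primitive root.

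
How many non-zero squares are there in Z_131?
For prime 131, there are (p-1)/2 = (131-1)/2 = 65 quadratic residues (excluding 0).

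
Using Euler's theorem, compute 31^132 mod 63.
By Euler: 31^{36} ≡ 1 (mod 63) since gcd(31, 63) = 1. 132 = 3×36 + 24. So 31^{132} ≡ 31^{24} ≡ 1 (mod 63)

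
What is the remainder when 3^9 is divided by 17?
By repeated squaring mod 17: 3^{1}≡3, 3^{2}≡9, 3^{4}≡13, 3^{8}≡16. Then 3^{9} = 3^{8+1} ≡ 16 × 3 ≡ 14 mod 17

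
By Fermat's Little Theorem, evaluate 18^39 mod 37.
By Fermat: 18^{36} ≡ 1 mod 37. So 18^{39} = 18^{36} · 18^{3} ≡ 18^{3} ≡ 23 mod 37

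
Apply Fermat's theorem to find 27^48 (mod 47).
By Fermat: 27^{46} ≡ 1 (mod 47). So 27^{48} = 27^{46} · 27^{2} ≡ 27^{2} ≡ 24 (mod 47)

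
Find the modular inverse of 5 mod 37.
Since 37 is prime, by Fermat 5^(-1) ≡ 5^{35} ≡ 15 mod 37. Verify: 5 × 15 = 75 ≡ 1 mod 37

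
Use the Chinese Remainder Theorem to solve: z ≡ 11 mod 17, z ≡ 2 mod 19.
M = 17 × 19 = 323. M₁ = 19, y₁ ≡ 9 mod 17. M₂ = 17, y₂ ≡ 9 mod 19. z = 11×19×9 + 2×17×9 ≡ 249 mod 323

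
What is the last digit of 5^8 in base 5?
By repeated squaring (mod 5): 5^{1}≡0, 5^{2}≡0, 5^{4}≡0, 5^{8}≡0. So 5^{8} ≡ 0 (mod 5)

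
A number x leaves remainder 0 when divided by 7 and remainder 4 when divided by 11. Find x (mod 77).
M = 7 × 11 = 77. M₁ = 11, y₁ ≡ 2 (mod 7). M₂ = 7, y₂ ≡ 8 (mod 11). x = 0×11×2 + 4×7×8 ≡ 70 (mod 77)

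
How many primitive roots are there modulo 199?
Number of primitive roots mod 199 = φ(p-1) = φ(198) = 60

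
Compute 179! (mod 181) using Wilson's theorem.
(180)! = (179)! × (180) ≡ -1 (mod 181). So (179)! ≡ -1 × (180)^(-1) ≡ (-1)×(-1) = 1 (mod 181)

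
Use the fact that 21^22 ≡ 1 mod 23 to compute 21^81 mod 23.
By Fermat: 21^{22} ≡ 1 mod 23. 81 = 3×22 + 15. So 21^{81} ≡ 21^{15} ≡ 7 mod 23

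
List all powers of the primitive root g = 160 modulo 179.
160^1, 160^2, ..., 160^{178} mod 179: [160, 3, 122, 9, 8, 27, 24, 81, 72, 64, 37, 13, 111, 39, 154, 117, 104, 172, 133, 158, 41, 116, 123, 169, 11, 149, 33, 89, 99, 88, 118, 85, 175, 76, 167, 49, 143, 147, 71, 83, 34, 70, 102, 31, 127, 93, 23, 100, 69, 121, 28, 5, 84, 15, 73, 45, 40, 135, 120, 47, 2, 141, 6, 65, 18, 16, 54, 48, 162, 144, 128, 74, 26, 43, 78, 129, 55, 29, 165, 87, 137, 82, 53, 67, 159, 22, 119, 66, 178, 19, 176, 57, 170, 171, 152, 155, 98, 107, 115, 142, 166, 68, 140, 25, 62, 75, 7, 46, 21, 138, 63, 56, 10, 168, 30, 146, 90, 80, 91, 61, 94, 4, 103, 12, 130, 36, 32, 108, 96, 145, 109, 77, 148, 52, 86, 156, 79, 110, 58, 151, 174, 95, 164, 106, 134, 139, 44, 59, 132, 177, 38, 173, 114, 161, 163, 125, 131, 17, 35, 51, 105, 153, 136, 101, 50, 124, 150, 14, 92, 42, 97, 126, 112, 20, 157, 60, 113, 1]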